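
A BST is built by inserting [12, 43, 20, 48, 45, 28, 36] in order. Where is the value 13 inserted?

Starting tree (level order): [12, None, 43, 20, 48, None, 28, 45, None, None, 36]
Insertion path: 12 -> 43 -> 20
Result: insert 13 as left child of 20
Final tree (level order): [12, None, 43, 20, 48, 13, 28, 45, None, None, None, None, 36]


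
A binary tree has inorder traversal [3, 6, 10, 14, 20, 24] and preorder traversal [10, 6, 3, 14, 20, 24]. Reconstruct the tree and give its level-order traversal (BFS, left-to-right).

Inorder:  [3, 6, 10, 14, 20, 24]
Preorder: [10, 6, 3, 14, 20, 24]
Algorithm: preorder visits root first, so consume preorder in order;
for each root, split the current inorder slice at that value into
left-subtree inorder and right-subtree inorder, then recurse.
Recursive splits:
  root=10; inorder splits into left=[3, 6], right=[14, 20, 24]
  root=6; inorder splits into left=[3], right=[]
  root=3; inorder splits into left=[], right=[]
  root=14; inorder splits into left=[], right=[20, 24]
  root=20; inorder splits into left=[], right=[24]
  root=24; inorder splits into left=[], right=[]
Reconstructed level-order: [10, 6, 14, 3, 20, 24]


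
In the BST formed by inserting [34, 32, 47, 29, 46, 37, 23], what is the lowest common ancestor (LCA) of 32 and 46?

Tree insertion order: [34, 32, 47, 29, 46, 37, 23]
Tree (level-order array): [34, 32, 47, 29, None, 46, None, 23, None, 37]
In a BST, the LCA of p=32, q=46 is the first node v on the
root-to-leaf path with p <= v <= q (go left if both < v, right if both > v).
Walk from root:
  at 34: 32 <= 34 <= 46, this is the LCA
LCA = 34


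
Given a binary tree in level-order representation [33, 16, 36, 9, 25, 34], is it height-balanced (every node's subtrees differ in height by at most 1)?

Tree (level-order array): [33, 16, 36, 9, 25, 34]
Definition: a tree is height-balanced if, at every node, |h(left) - h(right)| <= 1 (empty subtree has height -1).
Bottom-up per-node check:
  node 9: h_left=-1, h_right=-1, diff=0 [OK], height=0
  node 25: h_left=-1, h_right=-1, diff=0 [OK], height=0
  node 16: h_left=0, h_right=0, diff=0 [OK], height=1
  node 34: h_left=-1, h_right=-1, diff=0 [OK], height=0
  node 36: h_left=0, h_right=-1, diff=1 [OK], height=1
  node 33: h_left=1, h_right=1, diff=0 [OK], height=2
All nodes satisfy the balance condition.
Result: Balanced


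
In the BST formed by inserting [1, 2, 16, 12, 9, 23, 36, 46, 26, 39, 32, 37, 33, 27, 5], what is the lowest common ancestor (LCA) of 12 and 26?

Tree insertion order: [1, 2, 16, 12, 9, 23, 36, 46, 26, 39, 32, 37, 33, 27, 5]
Tree (level-order array): [1, None, 2, None, 16, 12, 23, 9, None, None, 36, 5, None, 26, 46, None, None, None, 32, 39, None, 27, 33, 37]
In a BST, the LCA of p=12, q=26 is the first node v on the
root-to-leaf path with p <= v <= q (go left if both < v, right if both > v).
Walk from root:
  at 1: both 12 and 26 > 1, go right
  at 2: both 12 and 26 > 2, go right
  at 16: 12 <= 16 <= 26, this is the LCA
LCA = 16


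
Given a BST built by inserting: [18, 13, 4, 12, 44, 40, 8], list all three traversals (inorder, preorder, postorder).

Tree insertion order: [18, 13, 4, 12, 44, 40, 8]
Tree (level-order array): [18, 13, 44, 4, None, 40, None, None, 12, None, None, 8]
Inorder (L, root, R): [4, 8, 12, 13, 18, 40, 44]
Preorder (root, L, R): [18, 13, 4, 12, 8, 44, 40]
Postorder (L, R, root): [8, 12, 4, 13, 40, 44, 18]


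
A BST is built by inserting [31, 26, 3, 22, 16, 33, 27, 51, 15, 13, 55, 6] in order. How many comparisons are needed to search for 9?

Search path for 9: 31 -> 26 -> 3 -> 22 -> 16 -> 15 -> 13 -> 6
Found: False
Comparisons: 8


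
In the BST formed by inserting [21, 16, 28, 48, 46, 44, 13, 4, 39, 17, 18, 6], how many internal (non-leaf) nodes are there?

Tree built from: [21, 16, 28, 48, 46, 44, 13, 4, 39, 17, 18, 6]
Tree (level-order array): [21, 16, 28, 13, 17, None, 48, 4, None, None, 18, 46, None, None, 6, None, None, 44, None, None, None, 39]
Rule: An internal node has at least one child.
Per-node child counts:
  node 21: 2 child(ren)
  node 16: 2 child(ren)
  node 13: 1 child(ren)
  node 4: 1 child(ren)
  node 6: 0 child(ren)
  node 17: 1 child(ren)
  node 18: 0 child(ren)
  node 28: 1 child(ren)
  node 48: 1 child(ren)
  node 46: 1 child(ren)
  node 44: 1 child(ren)
  node 39: 0 child(ren)
Matching nodes: [21, 16, 13, 4, 17, 28, 48, 46, 44]
Count of internal (non-leaf) nodes: 9


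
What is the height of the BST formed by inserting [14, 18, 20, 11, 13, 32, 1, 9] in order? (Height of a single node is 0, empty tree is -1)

Insertion order: [14, 18, 20, 11, 13, 32, 1, 9]
Tree (level-order array): [14, 11, 18, 1, 13, None, 20, None, 9, None, None, None, 32]
Compute height bottom-up (empty subtree = -1):
  height(9) = 1 + max(-1, -1) = 0
  height(1) = 1 + max(-1, 0) = 1
  height(13) = 1 + max(-1, -1) = 0
  height(11) = 1 + max(1, 0) = 2
  height(32) = 1 + max(-1, -1) = 0
  height(20) = 1 + max(-1, 0) = 1
  height(18) = 1 + max(-1, 1) = 2
  height(14) = 1 + max(2, 2) = 3
Height = 3


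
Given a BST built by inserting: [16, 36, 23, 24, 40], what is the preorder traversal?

Tree insertion order: [16, 36, 23, 24, 40]
Tree (level-order array): [16, None, 36, 23, 40, None, 24]
Preorder traversal: [16, 36, 23, 24, 40]


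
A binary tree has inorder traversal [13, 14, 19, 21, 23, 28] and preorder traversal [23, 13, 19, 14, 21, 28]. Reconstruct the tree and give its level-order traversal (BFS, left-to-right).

Inorder:  [13, 14, 19, 21, 23, 28]
Preorder: [23, 13, 19, 14, 21, 28]
Algorithm: preorder visits root first, so consume preorder in order;
for each root, split the current inorder slice at that value into
left-subtree inorder and right-subtree inorder, then recurse.
Recursive splits:
  root=23; inorder splits into left=[13, 14, 19, 21], right=[28]
  root=13; inorder splits into left=[], right=[14, 19, 21]
  root=19; inorder splits into left=[14], right=[21]
  root=14; inorder splits into left=[], right=[]
  root=21; inorder splits into left=[], right=[]
  root=28; inorder splits into left=[], right=[]
Reconstructed level-order: [23, 13, 28, 19, 14, 21]


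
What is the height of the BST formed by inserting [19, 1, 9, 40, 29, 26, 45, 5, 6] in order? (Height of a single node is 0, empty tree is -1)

Insertion order: [19, 1, 9, 40, 29, 26, 45, 5, 6]
Tree (level-order array): [19, 1, 40, None, 9, 29, 45, 5, None, 26, None, None, None, None, 6]
Compute height bottom-up (empty subtree = -1):
  height(6) = 1 + max(-1, -1) = 0
  height(5) = 1 + max(-1, 0) = 1
  height(9) = 1 + max(1, -1) = 2
  height(1) = 1 + max(-1, 2) = 3
  height(26) = 1 + max(-1, -1) = 0
  height(29) = 1 + max(0, -1) = 1
  height(45) = 1 + max(-1, -1) = 0
  height(40) = 1 + max(1, 0) = 2
  height(19) = 1 + max(3, 2) = 4
Height = 4


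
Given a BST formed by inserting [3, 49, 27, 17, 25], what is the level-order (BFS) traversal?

Tree insertion order: [3, 49, 27, 17, 25]
Tree (level-order array): [3, None, 49, 27, None, 17, None, None, 25]
BFS from the root, enqueuing left then right child of each popped node:
  queue [3] -> pop 3, enqueue [49], visited so far: [3]
  queue [49] -> pop 49, enqueue [27], visited so far: [3, 49]
  queue [27] -> pop 27, enqueue [17], visited so far: [3, 49, 27]
  queue [17] -> pop 17, enqueue [25], visited so far: [3, 49, 27, 17]
  queue [25] -> pop 25, enqueue [none], visited so far: [3, 49, 27, 17, 25]
Result: [3, 49, 27, 17, 25]


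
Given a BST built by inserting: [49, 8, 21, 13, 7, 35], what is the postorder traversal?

Tree insertion order: [49, 8, 21, 13, 7, 35]
Tree (level-order array): [49, 8, None, 7, 21, None, None, 13, 35]
Postorder traversal: [7, 13, 35, 21, 8, 49]


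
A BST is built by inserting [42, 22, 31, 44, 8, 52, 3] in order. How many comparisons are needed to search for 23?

Search path for 23: 42 -> 22 -> 31
Found: False
Comparisons: 3


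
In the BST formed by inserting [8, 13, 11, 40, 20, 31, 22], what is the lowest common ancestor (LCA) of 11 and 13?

Tree insertion order: [8, 13, 11, 40, 20, 31, 22]
Tree (level-order array): [8, None, 13, 11, 40, None, None, 20, None, None, 31, 22]
In a BST, the LCA of p=11, q=13 is the first node v on the
root-to-leaf path with p <= v <= q (go left if both < v, right if both > v).
Walk from root:
  at 8: both 11 and 13 > 8, go right
  at 13: 11 <= 13 <= 13, this is the LCA
LCA = 13


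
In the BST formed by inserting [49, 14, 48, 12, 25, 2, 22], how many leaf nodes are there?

Tree built from: [49, 14, 48, 12, 25, 2, 22]
Tree (level-order array): [49, 14, None, 12, 48, 2, None, 25, None, None, None, 22]
Rule: A leaf has 0 children.
Per-node child counts:
  node 49: 1 child(ren)
  node 14: 2 child(ren)
  node 12: 1 child(ren)
  node 2: 0 child(ren)
  node 48: 1 child(ren)
  node 25: 1 child(ren)
  node 22: 0 child(ren)
Matching nodes: [2, 22]
Count of leaf nodes: 2


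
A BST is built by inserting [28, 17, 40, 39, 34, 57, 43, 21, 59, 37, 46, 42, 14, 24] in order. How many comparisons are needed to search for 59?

Search path for 59: 28 -> 40 -> 57 -> 59
Found: True
Comparisons: 4


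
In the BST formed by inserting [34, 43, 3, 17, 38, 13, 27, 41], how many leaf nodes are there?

Tree built from: [34, 43, 3, 17, 38, 13, 27, 41]
Tree (level-order array): [34, 3, 43, None, 17, 38, None, 13, 27, None, 41]
Rule: A leaf has 0 children.
Per-node child counts:
  node 34: 2 child(ren)
  node 3: 1 child(ren)
  node 17: 2 child(ren)
  node 13: 0 child(ren)
  node 27: 0 child(ren)
  node 43: 1 child(ren)
  node 38: 1 child(ren)
  node 41: 0 child(ren)
Matching nodes: [13, 27, 41]
Count of leaf nodes: 3


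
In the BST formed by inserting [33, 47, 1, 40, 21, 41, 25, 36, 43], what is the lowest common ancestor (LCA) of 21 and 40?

Tree insertion order: [33, 47, 1, 40, 21, 41, 25, 36, 43]
Tree (level-order array): [33, 1, 47, None, 21, 40, None, None, 25, 36, 41, None, None, None, None, None, 43]
In a BST, the LCA of p=21, q=40 is the first node v on the
root-to-leaf path with p <= v <= q (go left if both < v, right if both > v).
Walk from root:
  at 33: 21 <= 33 <= 40, this is the LCA
LCA = 33


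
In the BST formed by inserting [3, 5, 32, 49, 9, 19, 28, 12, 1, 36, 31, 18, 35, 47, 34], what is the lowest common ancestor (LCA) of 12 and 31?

Tree insertion order: [3, 5, 32, 49, 9, 19, 28, 12, 1, 36, 31, 18, 35, 47, 34]
Tree (level-order array): [3, 1, 5, None, None, None, 32, 9, 49, None, 19, 36, None, 12, 28, 35, 47, None, 18, None, 31, 34]
In a BST, the LCA of p=12, q=31 is the first node v on the
root-to-leaf path with p <= v <= q (go left if both < v, right if both > v).
Walk from root:
  at 3: both 12 and 31 > 3, go right
  at 5: both 12 and 31 > 5, go right
  at 32: both 12 and 31 < 32, go left
  at 9: both 12 and 31 > 9, go right
  at 19: 12 <= 19 <= 31, this is the LCA
LCA = 19


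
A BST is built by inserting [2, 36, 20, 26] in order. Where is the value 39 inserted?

Starting tree (level order): [2, None, 36, 20, None, None, 26]
Insertion path: 2 -> 36
Result: insert 39 as right child of 36
Final tree (level order): [2, None, 36, 20, 39, None, 26]


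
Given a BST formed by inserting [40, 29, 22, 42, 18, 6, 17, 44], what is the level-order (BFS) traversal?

Tree insertion order: [40, 29, 22, 42, 18, 6, 17, 44]
Tree (level-order array): [40, 29, 42, 22, None, None, 44, 18, None, None, None, 6, None, None, 17]
BFS from the root, enqueuing left then right child of each popped node:
  queue [40] -> pop 40, enqueue [29, 42], visited so far: [40]
  queue [29, 42] -> pop 29, enqueue [22], visited so far: [40, 29]
  queue [42, 22] -> pop 42, enqueue [44], visited so far: [40, 29, 42]
  queue [22, 44] -> pop 22, enqueue [18], visited so far: [40, 29, 42, 22]
  queue [44, 18] -> pop 44, enqueue [none], visited so far: [40, 29, 42, 22, 44]
  queue [18] -> pop 18, enqueue [6], visited so far: [40, 29, 42, 22, 44, 18]
  queue [6] -> pop 6, enqueue [17], visited so far: [40, 29, 42, 22, 44, 18, 6]
  queue [17] -> pop 17, enqueue [none], visited so far: [40, 29, 42, 22, 44, 18, 6, 17]
Result: [40, 29, 42, 22, 44, 18, 6, 17]


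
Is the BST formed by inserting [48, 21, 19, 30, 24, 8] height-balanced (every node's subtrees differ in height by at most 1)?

Tree (level-order array): [48, 21, None, 19, 30, 8, None, 24]
Definition: a tree is height-balanced if, at every node, |h(left) - h(right)| <= 1 (empty subtree has height -1).
Bottom-up per-node check:
  node 8: h_left=-1, h_right=-1, diff=0 [OK], height=0
  node 19: h_left=0, h_right=-1, diff=1 [OK], height=1
  node 24: h_left=-1, h_right=-1, diff=0 [OK], height=0
  node 30: h_left=0, h_right=-1, diff=1 [OK], height=1
  node 21: h_left=1, h_right=1, diff=0 [OK], height=2
  node 48: h_left=2, h_right=-1, diff=3 [FAIL (|2--1|=3 > 1)], height=3
Node 48 violates the condition: |2 - -1| = 3 > 1.
Result: Not balanced


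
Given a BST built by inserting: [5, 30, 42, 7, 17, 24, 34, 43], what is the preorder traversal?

Tree insertion order: [5, 30, 42, 7, 17, 24, 34, 43]
Tree (level-order array): [5, None, 30, 7, 42, None, 17, 34, 43, None, 24]
Preorder traversal: [5, 30, 7, 17, 24, 42, 34, 43]


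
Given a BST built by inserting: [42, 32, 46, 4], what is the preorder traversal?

Tree insertion order: [42, 32, 46, 4]
Tree (level-order array): [42, 32, 46, 4]
Preorder traversal: [42, 32, 4, 46]


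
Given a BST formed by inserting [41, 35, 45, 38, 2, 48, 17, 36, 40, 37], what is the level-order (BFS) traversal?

Tree insertion order: [41, 35, 45, 38, 2, 48, 17, 36, 40, 37]
Tree (level-order array): [41, 35, 45, 2, 38, None, 48, None, 17, 36, 40, None, None, None, None, None, 37]
BFS from the root, enqueuing left then right child of each popped node:
  queue [41] -> pop 41, enqueue [35, 45], visited so far: [41]
  queue [35, 45] -> pop 35, enqueue [2, 38], visited so far: [41, 35]
  queue [45, 2, 38] -> pop 45, enqueue [48], visited so far: [41, 35, 45]
  queue [2, 38, 48] -> pop 2, enqueue [17], visited so far: [41, 35, 45, 2]
  queue [38, 48, 17] -> pop 38, enqueue [36, 40], visited so far: [41, 35, 45, 2, 38]
  queue [48, 17, 36, 40] -> pop 48, enqueue [none], visited so far: [41, 35, 45, 2, 38, 48]
  queue [17, 36, 40] -> pop 17, enqueue [none], visited so far: [41, 35, 45, 2, 38, 48, 17]
  queue [36, 40] -> pop 36, enqueue [37], visited so far: [41, 35, 45, 2, 38, 48, 17, 36]
  queue [40, 37] -> pop 40, enqueue [none], visited so far: [41, 35, 45, 2, 38, 48, 17, 36, 40]
  queue [37] -> pop 37, enqueue [none], visited so far: [41, 35, 45, 2, 38, 48, 17, 36, 40, 37]
Result: [41, 35, 45, 2, 38, 48, 17, 36, 40, 37]


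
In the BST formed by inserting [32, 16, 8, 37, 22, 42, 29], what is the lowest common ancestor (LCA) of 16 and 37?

Tree insertion order: [32, 16, 8, 37, 22, 42, 29]
Tree (level-order array): [32, 16, 37, 8, 22, None, 42, None, None, None, 29]
In a BST, the LCA of p=16, q=37 is the first node v on the
root-to-leaf path with p <= v <= q (go left if both < v, right if both > v).
Walk from root:
  at 32: 16 <= 32 <= 37, this is the LCA
LCA = 32


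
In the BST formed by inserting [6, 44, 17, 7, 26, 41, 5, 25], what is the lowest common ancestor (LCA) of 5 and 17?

Tree insertion order: [6, 44, 17, 7, 26, 41, 5, 25]
Tree (level-order array): [6, 5, 44, None, None, 17, None, 7, 26, None, None, 25, 41]
In a BST, the LCA of p=5, q=17 is the first node v on the
root-to-leaf path with p <= v <= q (go left if both < v, right if both > v).
Walk from root:
  at 6: 5 <= 6 <= 17, this is the LCA
LCA = 6


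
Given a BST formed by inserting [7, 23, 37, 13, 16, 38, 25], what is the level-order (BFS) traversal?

Tree insertion order: [7, 23, 37, 13, 16, 38, 25]
Tree (level-order array): [7, None, 23, 13, 37, None, 16, 25, 38]
BFS from the root, enqueuing left then right child of each popped node:
  queue [7] -> pop 7, enqueue [23], visited so far: [7]
  queue [23] -> pop 23, enqueue [13, 37], visited so far: [7, 23]
  queue [13, 37] -> pop 13, enqueue [16], visited so far: [7, 23, 13]
  queue [37, 16] -> pop 37, enqueue [25, 38], visited so far: [7, 23, 13, 37]
  queue [16, 25, 38] -> pop 16, enqueue [none], visited so far: [7, 23, 13, 37, 16]
  queue [25, 38] -> pop 25, enqueue [none], visited so far: [7, 23, 13, 37, 16, 25]
  queue [38] -> pop 38, enqueue [none], visited so far: [7, 23, 13, 37, 16, 25, 38]
Result: [7, 23, 13, 37, 16, 25, 38]


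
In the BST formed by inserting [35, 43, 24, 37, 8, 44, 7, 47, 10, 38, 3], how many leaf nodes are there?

Tree built from: [35, 43, 24, 37, 8, 44, 7, 47, 10, 38, 3]
Tree (level-order array): [35, 24, 43, 8, None, 37, 44, 7, 10, None, 38, None, 47, 3]
Rule: A leaf has 0 children.
Per-node child counts:
  node 35: 2 child(ren)
  node 24: 1 child(ren)
  node 8: 2 child(ren)
  node 7: 1 child(ren)
  node 3: 0 child(ren)
  node 10: 0 child(ren)
  node 43: 2 child(ren)
  node 37: 1 child(ren)
  node 38: 0 child(ren)
  node 44: 1 child(ren)
  node 47: 0 child(ren)
Matching nodes: [3, 10, 38, 47]
Count of leaf nodes: 4


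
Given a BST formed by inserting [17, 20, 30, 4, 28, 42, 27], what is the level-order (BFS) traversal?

Tree insertion order: [17, 20, 30, 4, 28, 42, 27]
Tree (level-order array): [17, 4, 20, None, None, None, 30, 28, 42, 27]
BFS from the root, enqueuing left then right child of each popped node:
  queue [17] -> pop 17, enqueue [4, 20], visited so far: [17]
  queue [4, 20] -> pop 4, enqueue [none], visited so far: [17, 4]
  queue [20] -> pop 20, enqueue [30], visited so far: [17, 4, 20]
  queue [30] -> pop 30, enqueue [28, 42], visited so far: [17, 4, 20, 30]
  queue [28, 42] -> pop 28, enqueue [27], visited so far: [17, 4, 20, 30, 28]
  queue [42, 27] -> pop 42, enqueue [none], visited so far: [17, 4, 20, 30, 28, 42]
  queue [27] -> pop 27, enqueue [none], visited so far: [17, 4, 20, 30, 28, 42, 27]
Result: [17, 4, 20, 30, 28, 42, 27]


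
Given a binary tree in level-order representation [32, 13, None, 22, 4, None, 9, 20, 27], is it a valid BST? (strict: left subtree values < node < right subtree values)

Level-order array: [32, 13, None, 22, 4, None, 9, 20, 27]
Validate using subtree bounds (lo, hi): at each node, require lo < value < hi,
then recurse left with hi=value and right with lo=value.
Preorder trace (stopping at first violation):
  at node 32 with bounds (-inf, +inf): OK
  at node 13 with bounds (-inf, 32): OK
  at node 22 with bounds (-inf, 13): VIOLATION
Node 22 violates its bound: not (-inf < 22 < 13).
Result: Not a valid BST


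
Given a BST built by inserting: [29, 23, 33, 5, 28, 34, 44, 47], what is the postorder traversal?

Tree insertion order: [29, 23, 33, 5, 28, 34, 44, 47]
Tree (level-order array): [29, 23, 33, 5, 28, None, 34, None, None, None, None, None, 44, None, 47]
Postorder traversal: [5, 28, 23, 47, 44, 34, 33, 29]


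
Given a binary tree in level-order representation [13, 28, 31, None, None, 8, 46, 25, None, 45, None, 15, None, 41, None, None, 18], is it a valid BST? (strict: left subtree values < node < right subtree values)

Level-order array: [13, 28, 31, None, None, 8, 46, 25, None, 45, None, 15, None, 41, None, None, 18]
Validate using subtree bounds (lo, hi): at each node, require lo < value < hi,
then recurse left with hi=value and right with lo=value.
Preorder trace (stopping at first violation):
  at node 13 with bounds (-inf, +inf): OK
  at node 28 with bounds (-inf, 13): VIOLATION
Node 28 violates its bound: not (-inf < 28 < 13).
Result: Not a valid BST


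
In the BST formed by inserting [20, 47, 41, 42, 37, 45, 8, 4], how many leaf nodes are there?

Tree built from: [20, 47, 41, 42, 37, 45, 8, 4]
Tree (level-order array): [20, 8, 47, 4, None, 41, None, None, None, 37, 42, None, None, None, 45]
Rule: A leaf has 0 children.
Per-node child counts:
  node 20: 2 child(ren)
  node 8: 1 child(ren)
  node 4: 0 child(ren)
  node 47: 1 child(ren)
  node 41: 2 child(ren)
  node 37: 0 child(ren)
  node 42: 1 child(ren)
  node 45: 0 child(ren)
Matching nodes: [4, 37, 45]
Count of leaf nodes: 3


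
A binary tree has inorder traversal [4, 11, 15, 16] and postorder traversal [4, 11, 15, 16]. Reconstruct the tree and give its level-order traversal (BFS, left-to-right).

Inorder:   [4, 11, 15, 16]
Postorder: [4, 11, 15, 16]
Algorithm: postorder visits root last, so walk postorder right-to-left;
each value is the root of the current inorder slice — split it at that
value, recurse on the right subtree first, then the left.
Recursive splits:
  root=16; inorder splits into left=[4, 11, 15], right=[]
  root=15; inorder splits into left=[4, 11], right=[]
  root=11; inorder splits into left=[4], right=[]
  root=4; inorder splits into left=[], right=[]
Reconstructed level-order: [16, 15, 11, 4]


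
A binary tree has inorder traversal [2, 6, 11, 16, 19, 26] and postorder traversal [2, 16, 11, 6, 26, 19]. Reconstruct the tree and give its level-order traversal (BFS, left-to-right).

Inorder:   [2, 6, 11, 16, 19, 26]
Postorder: [2, 16, 11, 6, 26, 19]
Algorithm: postorder visits root last, so walk postorder right-to-left;
each value is the root of the current inorder slice — split it at that
value, recurse on the right subtree first, then the left.
Recursive splits:
  root=19; inorder splits into left=[2, 6, 11, 16], right=[26]
  root=26; inorder splits into left=[], right=[]
  root=6; inorder splits into left=[2], right=[11, 16]
  root=11; inorder splits into left=[], right=[16]
  root=16; inorder splits into left=[], right=[]
  root=2; inorder splits into left=[], right=[]
Reconstructed level-order: [19, 6, 26, 2, 11, 16]


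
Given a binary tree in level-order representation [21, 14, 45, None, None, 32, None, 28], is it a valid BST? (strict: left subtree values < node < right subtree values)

Level-order array: [21, 14, 45, None, None, 32, None, 28]
Validate using subtree bounds (lo, hi): at each node, require lo < value < hi,
then recurse left with hi=value and right with lo=value.
Preorder trace (stopping at first violation):
  at node 21 with bounds (-inf, +inf): OK
  at node 14 with bounds (-inf, 21): OK
  at node 45 with bounds (21, +inf): OK
  at node 32 with bounds (21, 45): OK
  at node 28 with bounds (21, 32): OK
No violation found at any node.
Result: Valid BST


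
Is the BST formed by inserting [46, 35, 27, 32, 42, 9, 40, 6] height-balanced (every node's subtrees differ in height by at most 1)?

Tree (level-order array): [46, 35, None, 27, 42, 9, 32, 40, None, 6]
Definition: a tree is height-balanced if, at every node, |h(left) - h(right)| <= 1 (empty subtree has height -1).
Bottom-up per-node check:
  node 6: h_left=-1, h_right=-1, diff=0 [OK], height=0
  node 9: h_left=0, h_right=-1, diff=1 [OK], height=1
  node 32: h_left=-1, h_right=-1, diff=0 [OK], height=0
  node 27: h_left=1, h_right=0, diff=1 [OK], height=2
  node 40: h_left=-1, h_right=-1, diff=0 [OK], height=0
  node 42: h_left=0, h_right=-1, diff=1 [OK], height=1
  node 35: h_left=2, h_right=1, diff=1 [OK], height=3
  node 46: h_left=3, h_right=-1, diff=4 [FAIL (|3--1|=4 > 1)], height=4
Node 46 violates the condition: |3 - -1| = 4 > 1.
Result: Not balanced


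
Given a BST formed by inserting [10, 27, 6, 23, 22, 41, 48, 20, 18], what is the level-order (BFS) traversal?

Tree insertion order: [10, 27, 6, 23, 22, 41, 48, 20, 18]
Tree (level-order array): [10, 6, 27, None, None, 23, 41, 22, None, None, 48, 20, None, None, None, 18]
BFS from the root, enqueuing left then right child of each popped node:
  queue [10] -> pop 10, enqueue [6, 27], visited so far: [10]
  queue [6, 27] -> pop 6, enqueue [none], visited so far: [10, 6]
  queue [27] -> pop 27, enqueue [23, 41], visited so far: [10, 6, 27]
  queue [23, 41] -> pop 23, enqueue [22], visited so far: [10, 6, 27, 23]
  queue [41, 22] -> pop 41, enqueue [48], visited so far: [10, 6, 27, 23, 41]
  queue [22, 48] -> pop 22, enqueue [20], visited so far: [10, 6, 27, 23, 41, 22]
  queue [48, 20] -> pop 48, enqueue [none], visited so far: [10, 6, 27, 23, 41, 22, 48]
  queue [20] -> pop 20, enqueue [18], visited so far: [10, 6, 27, 23, 41, 22, 48, 20]
  queue [18] -> pop 18, enqueue [none], visited so far: [10, 6, 27, 23, 41, 22, 48, 20, 18]
Result: [10, 6, 27, 23, 41, 22, 48, 20, 18]


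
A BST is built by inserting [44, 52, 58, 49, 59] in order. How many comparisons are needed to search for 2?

Search path for 2: 44
Found: False
Comparisons: 1


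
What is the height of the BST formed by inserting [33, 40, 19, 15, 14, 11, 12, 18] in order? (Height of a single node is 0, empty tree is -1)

Insertion order: [33, 40, 19, 15, 14, 11, 12, 18]
Tree (level-order array): [33, 19, 40, 15, None, None, None, 14, 18, 11, None, None, None, None, 12]
Compute height bottom-up (empty subtree = -1):
  height(12) = 1 + max(-1, -1) = 0
  height(11) = 1 + max(-1, 0) = 1
  height(14) = 1 + max(1, -1) = 2
  height(18) = 1 + max(-1, -1) = 0
  height(15) = 1 + max(2, 0) = 3
  height(19) = 1 + max(3, -1) = 4
  height(40) = 1 + max(-1, -1) = 0
  height(33) = 1 + max(4, 0) = 5
Height = 5


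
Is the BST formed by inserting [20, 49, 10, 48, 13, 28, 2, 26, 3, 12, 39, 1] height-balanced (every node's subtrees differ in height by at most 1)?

Tree (level-order array): [20, 10, 49, 2, 13, 48, None, 1, 3, 12, None, 28, None, None, None, None, None, None, None, 26, 39]
Definition: a tree is height-balanced if, at every node, |h(left) - h(right)| <= 1 (empty subtree has height -1).
Bottom-up per-node check:
  node 1: h_left=-1, h_right=-1, diff=0 [OK], height=0
  node 3: h_left=-1, h_right=-1, diff=0 [OK], height=0
  node 2: h_left=0, h_right=0, diff=0 [OK], height=1
  node 12: h_left=-1, h_right=-1, diff=0 [OK], height=0
  node 13: h_left=0, h_right=-1, diff=1 [OK], height=1
  node 10: h_left=1, h_right=1, diff=0 [OK], height=2
  node 26: h_left=-1, h_right=-1, diff=0 [OK], height=0
  node 39: h_left=-1, h_right=-1, diff=0 [OK], height=0
  node 28: h_left=0, h_right=0, diff=0 [OK], height=1
  node 48: h_left=1, h_right=-1, diff=2 [FAIL (|1--1|=2 > 1)], height=2
  node 49: h_left=2, h_right=-1, diff=3 [FAIL (|2--1|=3 > 1)], height=3
  node 20: h_left=2, h_right=3, diff=1 [OK], height=4
Node 48 violates the condition: |1 - -1| = 2 > 1.
Result: Not balanced


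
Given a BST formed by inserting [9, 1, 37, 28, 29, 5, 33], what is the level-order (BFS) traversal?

Tree insertion order: [9, 1, 37, 28, 29, 5, 33]
Tree (level-order array): [9, 1, 37, None, 5, 28, None, None, None, None, 29, None, 33]
BFS from the root, enqueuing left then right child of each popped node:
  queue [9] -> pop 9, enqueue [1, 37], visited so far: [9]
  queue [1, 37] -> pop 1, enqueue [5], visited so far: [9, 1]
  queue [37, 5] -> pop 37, enqueue [28], visited so far: [9, 1, 37]
  queue [5, 28] -> pop 5, enqueue [none], visited so far: [9, 1, 37, 5]
  queue [28] -> pop 28, enqueue [29], visited so far: [9, 1, 37, 5, 28]
  queue [29] -> pop 29, enqueue [33], visited so far: [9, 1, 37, 5, 28, 29]
  queue [33] -> pop 33, enqueue [none], visited so far: [9, 1, 37, 5, 28, 29, 33]
Result: [9, 1, 37, 5, 28, 29, 33]


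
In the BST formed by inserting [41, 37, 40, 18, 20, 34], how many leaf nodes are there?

Tree built from: [41, 37, 40, 18, 20, 34]
Tree (level-order array): [41, 37, None, 18, 40, None, 20, None, None, None, 34]
Rule: A leaf has 0 children.
Per-node child counts:
  node 41: 1 child(ren)
  node 37: 2 child(ren)
  node 18: 1 child(ren)
  node 20: 1 child(ren)
  node 34: 0 child(ren)
  node 40: 0 child(ren)
Matching nodes: [34, 40]
Count of leaf nodes: 2


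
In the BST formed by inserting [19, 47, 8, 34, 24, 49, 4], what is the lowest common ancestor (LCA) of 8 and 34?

Tree insertion order: [19, 47, 8, 34, 24, 49, 4]
Tree (level-order array): [19, 8, 47, 4, None, 34, 49, None, None, 24]
In a BST, the LCA of p=8, q=34 is the first node v on the
root-to-leaf path with p <= v <= q (go left if both < v, right if both > v).
Walk from root:
  at 19: 8 <= 19 <= 34, this is the LCA
LCA = 19


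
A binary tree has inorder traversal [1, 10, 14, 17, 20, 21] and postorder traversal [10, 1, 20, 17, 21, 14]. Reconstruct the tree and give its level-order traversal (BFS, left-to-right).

Inorder:   [1, 10, 14, 17, 20, 21]
Postorder: [10, 1, 20, 17, 21, 14]
Algorithm: postorder visits root last, so walk postorder right-to-left;
each value is the root of the current inorder slice — split it at that
value, recurse on the right subtree first, then the left.
Recursive splits:
  root=14; inorder splits into left=[1, 10], right=[17, 20, 21]
  root=21; inorder splits into left=[17, 20], right=[]
  root=17; inorder splits into left=[], right=[20]
  root=20; inorder splits into left=[], right=[]
  root=1; inorder splits into left=[], right=[10]
  root=10; inorder splits into left=[], right=[]
Reconstructed level-order: [14, 1, 21, 10, 17, 20]


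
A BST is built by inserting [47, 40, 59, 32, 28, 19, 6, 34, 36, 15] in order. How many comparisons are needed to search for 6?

Search path for 6: 47 -> 40 -> 32 -> 28 -> 19 -> 6
Found: True
Comparisons: 6


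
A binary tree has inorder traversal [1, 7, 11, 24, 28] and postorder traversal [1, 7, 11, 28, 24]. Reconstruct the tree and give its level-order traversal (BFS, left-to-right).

Inorder:   [1, 7, 11, 24, 28]
Postorder: [1, 7, 11, 28, 24]
Algorithm: postorder visits root last, so walk postorder right-to-left;
each value is the root of the current inorder slice — split it at that
value, recurse on the right subtree first, then the left.
Recursive splits:
  root=24; inorder splits into left=[1, 7, 11], right=[28]
  root=28; inorder splits into left=[], right=[]
  root=11; inorder splits into left=[1, 7], right=[]
  root=7; inorder splits into left=[1], right=[]
  root=1; inorder splits into left=[], right=[]
Reconstructed level-order: [24, 11, 28, 7, 1]


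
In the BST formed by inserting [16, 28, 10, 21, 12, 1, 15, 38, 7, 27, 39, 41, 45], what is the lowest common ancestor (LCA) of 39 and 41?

Tree insertion order: [16, 28, 10, 21, 12, 1, 15, 38, 7, 27, 39, 41, 45]
Tree (level-order array): [16, 10, 28, 1, 12, 21, 38, None, 7, None, 15, None, 27, None, 39, None, None, None, None, None, None, None, 41, None, 45]
In a BST, the LCA of p=39, q=41 is the first node v on the
root-to-leaf path with p <= v <= q (go left if both < v, right if both > v).
Walk from root:
  at 16: both 39 and 41 > 16, go right
  at 28: both 39 and 41 > 28, go right
  at 38: both 39 and 41 > 38, go right
  at 39: 39 <= 39 <= 41, this is the LCA
LCA = 39


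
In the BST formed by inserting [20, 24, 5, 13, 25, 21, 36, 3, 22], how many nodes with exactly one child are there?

Tree built from: [20, 24, 5, 13, 25, 21, 36, 3, 22]
Tree (level-order array): [20, 5, 24, 3, 13, 21, 25, None, None, None, None, None, 22, None, 36]
Rule: These are nodes with exactly 1 non-null child.
Per-node child counts:
  node 20: 2 child(ren)
  node 5: 2 child(ren)
  node 3: 0 child(ren)
  node 13: 0 child(ren)
  node 24: 2 child(ren)
  node 21: 1 child(ren)
  node 22: 0 child(ren)
  node 25: 1 child(ren)
  node 36: 0 child(ren)
Matching nodes: [21, 25]
Count of nodes with exactly one child: 2


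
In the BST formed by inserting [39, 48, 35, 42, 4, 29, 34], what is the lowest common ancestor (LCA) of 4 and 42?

Tree insertion order: [39, 48, 35, 42, 4, 29, 34]
Tree (level-order array): [39, 35, 48, 4, None, 42, None, None, 29, None, None, None, 34]
In a BST, the LCA of p=4, q=42 is the first node v on the
root-to-leaf path with p <= v <= q (go left if both < v, right if both > v).
Walk from root:
  at 39: 4 <= 39 <= 42, this is the LCA
LCA = 39


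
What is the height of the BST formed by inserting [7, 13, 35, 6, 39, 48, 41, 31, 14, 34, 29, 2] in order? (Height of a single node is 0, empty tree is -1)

Insertion order: [7, 13, 35, 6, 39, 48, 41, 31, 14, 34, 29, 2]
Tree (level-order array): [7, 6, 13, 2, None, None, 35, None, None, 31, 39, 14, 34, None, 48, None, 29, None, None, 41]
Compute height bottom-up (empty subtree = -1):
  height(2) = 1 + max(-1, -1) = 0
  height(6) = 1 + max(0, -1) = 1
  height(29) = 1 + max(-1, -1) = 0
  height(14) = 1 + max(-1, 0) = 1
  height(34) = 1 + max(-1, -1) = 0
  height(31) = 1 + max(1, 0) = 2
  height(41) = 1 + max(-1, -1) = 0
  height(48) = 1 + max(0, -1) = 1
  height(39) = 1 + max(-1, 1) = 2
  height(35) = 1 + max(2, 2) = 3
  height(13) = 1 + max(-1, 3) = 4
  height(7) = 1 + max(1, 4) = 5
Height = 5


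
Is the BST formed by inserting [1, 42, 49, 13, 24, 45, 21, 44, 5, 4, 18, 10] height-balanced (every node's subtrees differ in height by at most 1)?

Tree (level-order array): [1, None, 42, 13, 49, 5, 24, 45, None, 4, 10, 21, None, 44, None, None, None, None, None, 18]
Definition: a tree is height-balanced if, at every node, |h(left) - h(right)| <= 1 (empty subtree has height -1).
Bottom-up per-node check:
  node 4: h_left=-1, h_right=-1, diff=0 [OK], height=0
  node 10: h_left=-1, h_right=-1, diff=0 [OK], height=0
  node 5: h_left=0, h_right=0, diff=0 [OK], height=1
  node 18: h_left=-1, h_right=-1, diff=0 [OK], height=0
  node 21: h_left=0, h_right=-1, diff=1 [OK], height=1
  node 24: h_left=1, h_right=-1, diff=2 [FAIL (|1--1|=2 > 1)], height=2
  node 13: h_left=1, h_right=2, diff=1 [OK], height=3
  node 44: h_left=-1, h_right=-1, diff=0 [OK], height=0
  node 45: h_left=0, h_right=-1, diff=1 [OK], height=1
  node 49: h_left=1, h_right=-1, diff=2 [FAIL (|1--1|=2 > 1)], height=2
  node 42: h_left=3, h_right=2, diff=1 [OK], height=4
  node 1: h_left=-1, h_right=4, diff=5 [FAIL (|-1-4|=5 > 1)], height=5
Node 24 violates the condition: |1 - -1| = 2 > 1.
Result: Not balanced


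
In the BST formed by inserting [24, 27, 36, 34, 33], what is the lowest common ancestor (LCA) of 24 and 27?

Tree insertion order: [24, 27, 36, 34, 33]
Tree (level-order array): [24, None, 27, None, 36, 34, None, 33]
In a BST, the LCA of p=24, q=27 is the first node v on the
root-to-leaf path with p <= v <= q (go left if both < v, right if both > v).
Walk from root:
  at 24: 24 <= 24 <= 27, this is the LCA
LCA = 24


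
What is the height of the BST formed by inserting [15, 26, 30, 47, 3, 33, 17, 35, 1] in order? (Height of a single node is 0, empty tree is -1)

Insertion order: [15, 26, 30, 47, 3, 33, 17, 35, 1]
Tree (level-order array): [15, 3, 26, 1, None, 17, 30, None, None, None, None, None, 47, 33, None, None, 35]
Compute height bottom-up (empty subtree = -1):
  height(1) = 1 + max(-1, -1) = 0
  height(3) = 1 + max(0, -1) = 1
  height(17) = 1 + max(-1, -1) = 0
  height(35) = 1 + max(-1, -1) = 0
  height(33) = 1 + max(-1, 0) = 1
  height(47) = 1 + max(1, -1) = 2
  height(30) = 1 + max(-1, 2) = 3
  height(26) = 1 + max(0, 3) = 4
  height(15) = 1 + max(1, 4) = 5
Height = 5


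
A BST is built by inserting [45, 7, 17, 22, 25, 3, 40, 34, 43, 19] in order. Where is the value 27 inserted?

Starting tree (level order): [45, 7, None, 3, 17, None, None, None, 22, 19, 25, None, None, None, 40, 34, 43]
Insertion path: 45 -> 7 -> 17 -> 22 -> 25 -> 40 -> 34
Result: insert 27 as left child of 34
Final tree (level order): [45, 7, None, 3, 17, None, None, None, 22, 19, 25, None, None, None, 40, 34, 43, 27]


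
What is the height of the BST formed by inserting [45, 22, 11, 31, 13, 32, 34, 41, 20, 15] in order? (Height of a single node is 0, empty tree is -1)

Insertion order: [45, 22, 11, 31, 13, 32, 34, 41, 20, 15]
Tree (level-order array): [45, 22, None, 11, 31, None, 13, None, 32, None, 20, None, 34, 15, None, None, 41]
Compute height bottom-up (empty subtree = -1):
  height(15) = 1 + max(-1, -1) = 0
  height(20) = 1 + max(0, -1) = 1
  height(13) = 1 + max(-1, 1) = 2
  height(11) = 1 + max(-1, 2) = 3
  height(41) = 1 + max(-1, -1) = 0
  height(34) = 1 + max(-1, 0) = 1
  height(32) = 1 + max(-1, 1) = 2
  height(31) = 1 + max(-1, 2) = 3
  height(22) = 1 + max(3, 3) = 4
  height(45) = 1 + max(4, -1) = 5
Height = 5


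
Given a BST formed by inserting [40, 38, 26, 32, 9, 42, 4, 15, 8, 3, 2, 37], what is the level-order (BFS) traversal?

Tree insertion order: [40, 38, 26, 32, 9, 42, 4, 15, 8, 3, 2, 37]
Tree (level-order array): [40, 38, 42, 26, None, None, None, 9, 32, 4, 15, None, 37, 3, 8, None, None, None, None, 2]
BFS from the root, enqueuing left then right child of each popped node:
  queue [40] -> pop 40, enqueue [38, 42], visited so far: [40]
  queue [38, 42] -> pop 38, enqueue [26], visited so far: [40, 38]
  queue [42, 26] -> pop 42, enqueue [none], visited so far: [40, 38, 42]
  queue [26] -> pop 26, enqueue [9, 32], visited so far: [40, 38, 42, 26]
  queue [9, 32] -> pop 9, enqueue [4, 15], visited so far: [40, 38, 42, 26, 9]
  queue [32, 4, 15] -> pop 32, enqueue [37], visited so far: [40, 38, 42, 26, 9, 32]
  queue [4, 15, 37] -> pop 4, enqueue [3, 8], visited so far: [40, 38, 42, 26, 9, 32, 4]
  queue [15, 37, 3, 8] -> pop 15, enqueue [none], visited so far: [40, 38, 42, 26, 9, 32, 4, 15]
  queue [37, 3, 8] -> pop 37, enqueue [none], visited so far: [40, 38, 42, 26, 9, 32, 4, 15, 37]
  queue [3, 8] -> pop 3, enqueue [2], visited so far: [40, 38, 42, 26, 9, 32, 4, 15, 37, 3]
  queue [8, 2] -> pop 8, enqueue [none], visited so far: [40, 38, 42, 26, 9, 32, 4, 15, 37, 3, 8]
  queue [2] -> pop 2, enqueue [none], visited so far: [40, 38, 42, 26, 9, 32, 4, 15, 37, 3, 8, 2]
Result: [40, 38, 42, 26, 9, 32, 4, 15, 37, 3, 8, 2]


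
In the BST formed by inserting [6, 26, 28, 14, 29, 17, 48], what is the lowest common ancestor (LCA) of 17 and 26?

Tree insertion order: [6, 26, 28, 14, 29, 17, 48]
Tree (level-order array): [6, None, 26, 14, 28, None, 17, None, 29, None, None, None, 48]
In a BST, the LCA of p=17, q=26 is the first node v on the
root-to-leaf path with p <= v <= q (go left if both < v, right if both > v).
Walk from root:
  at 6: both 17 and 26 > 6, go right
  at 26: 17 <= 26 <= 26, this is the LCA
LCA = 26


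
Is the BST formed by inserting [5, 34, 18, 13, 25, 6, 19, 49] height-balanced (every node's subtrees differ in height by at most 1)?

Tree (level-order array): [5, None, 34, 18, 49, 13, 25, None, None, 6, None, 19]
Definition: a tree is height-balanced if, at every node, |h(left) - h(right)| <= 1 (empty subtree has height -1).
Bottom-up per-node check:
  node 6: h_left=-1, h_right=-1, diff=0 [OK], height=0
  node 13: h_left=0, h_right=-1, diff=1 [OK], height=1
  node 19: h_left=-1, h_right=-1, diff=0 [OK], height=0
  node 25: h_left=0, h_right=-1, diff=1 [OK], height=1
  node 18: h_left=1, h_right=1, diff=0 [OK], height=2
  node 49: h_left=-1, h_right=-1, diff=0 [OK], height=0
  node 34: h_left=2, h_right=0, diff=2 [FAIL (|2-0|=2 > 1)], height=3
  node 5: h_left=-1, h_right=3, diff=4 [FAIL (|-1-3|=4 > 1)], height=4
Node 34 violates the condition: |2 - 0| = 2 > 1.
Result: Not balanced


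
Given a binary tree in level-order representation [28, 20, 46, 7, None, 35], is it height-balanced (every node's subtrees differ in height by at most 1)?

Tree (level-order array): [28, 20, 46, 7, None, 35]
Definition: a tree is height-balanced if, at every node, |h(left) - h(right)| <= 1 (empty subtree has height -1).
Bottom-up per-node check:
  node 7: h_left=-1, h_right=-1, diff=0 [OK], height=0
  node 20: h_left=0, h_right=-1, diff=1 [OK], height=1
  node 35: h_left=-1, h_right=-1, diff=0 [OK], height=0
  node 46: h_left=0, h_right=-1, diff=1 [OK], height=1
  node 28: h_left=1, h_right=1, diff=0 [OK], height=2
All nodes satisfy the balance condition.
Result: Balanced


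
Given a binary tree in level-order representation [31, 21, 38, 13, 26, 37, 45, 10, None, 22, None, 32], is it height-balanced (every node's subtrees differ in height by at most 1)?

Tree (level-order array): [31, 21, 38, 13, 26, 37, 45, 10, None, 22, None, 32]
Definition: a tree is height-balanced if, at every node, |h(left) - h(right)| <= 1 (empty subtree has height -1).
Bottom-up per-node check:
  node 10: h_left=-1, h_right=-1, diff=0 [OK], height=0
  node 13: h_left=0, h_right=-1, diff=1 [OK], height=1
  node 22: h_left=-1, h_right=-1, diff=0 [OK], height=0
  node 26: h_left=0, h_right=-1, diff=1 [OK], height=1
  node 21: h_left=1, h_right=1, diff=0 [OK], height=2
  node 32: h_left=-1, h_right=-1, diff=0 [OK], height=0
  node 37: h_left=0, h_right=-1, diff=1 [OK], height=1
  node 45: h_left=-1, h_right=-1, diff=0 [OK], height=0
  node 38: h_left=1, h_right=0, diff=1 [OK], height=2
  node 31: h_left=2, h_right=2, diff=0 [OK], height=3
All nodes satisfy the balance condition.
Result: Balanced
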